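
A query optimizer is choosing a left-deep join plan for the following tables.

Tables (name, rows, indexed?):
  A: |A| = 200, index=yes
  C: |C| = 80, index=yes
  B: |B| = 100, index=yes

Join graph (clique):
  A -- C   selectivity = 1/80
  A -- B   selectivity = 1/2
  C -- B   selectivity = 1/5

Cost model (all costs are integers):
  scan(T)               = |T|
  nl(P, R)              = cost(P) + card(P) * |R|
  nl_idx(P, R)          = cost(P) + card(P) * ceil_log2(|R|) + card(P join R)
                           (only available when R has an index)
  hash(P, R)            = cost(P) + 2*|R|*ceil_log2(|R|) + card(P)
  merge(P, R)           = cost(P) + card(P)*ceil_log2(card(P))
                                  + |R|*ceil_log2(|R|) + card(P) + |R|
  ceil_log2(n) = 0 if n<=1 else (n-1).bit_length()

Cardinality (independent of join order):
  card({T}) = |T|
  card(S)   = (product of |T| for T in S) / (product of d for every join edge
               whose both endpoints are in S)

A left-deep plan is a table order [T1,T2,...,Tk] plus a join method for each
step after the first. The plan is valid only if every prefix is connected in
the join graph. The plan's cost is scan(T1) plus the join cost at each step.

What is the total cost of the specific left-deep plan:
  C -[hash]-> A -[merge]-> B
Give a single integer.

5960

step 1: scan C: cost=80, card=80
step 2: join A via hash
    card(P join A) = 80*200/(80) = 200
    cost = 80 + 2*200*8 + 80 = 3360
step 3: join B via merge
    card(P join B) = 200*100/(2*5) = 2000
    cost = 3360 + 200*8 + 100*7 + 200 + 100 = 5960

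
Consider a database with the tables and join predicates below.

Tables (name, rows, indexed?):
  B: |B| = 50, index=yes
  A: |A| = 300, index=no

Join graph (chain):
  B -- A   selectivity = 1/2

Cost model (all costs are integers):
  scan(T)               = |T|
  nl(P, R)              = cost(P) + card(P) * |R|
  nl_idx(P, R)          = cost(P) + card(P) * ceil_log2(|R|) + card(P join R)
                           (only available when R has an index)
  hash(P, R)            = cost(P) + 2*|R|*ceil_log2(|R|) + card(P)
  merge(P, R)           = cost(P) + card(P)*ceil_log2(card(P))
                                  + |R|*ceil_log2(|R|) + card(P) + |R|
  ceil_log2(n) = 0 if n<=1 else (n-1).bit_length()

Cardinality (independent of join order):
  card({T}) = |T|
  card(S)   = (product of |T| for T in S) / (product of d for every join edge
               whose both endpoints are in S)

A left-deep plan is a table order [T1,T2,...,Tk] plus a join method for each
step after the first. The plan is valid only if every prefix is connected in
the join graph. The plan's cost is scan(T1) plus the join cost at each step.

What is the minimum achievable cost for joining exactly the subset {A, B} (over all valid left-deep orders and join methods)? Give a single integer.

1200

Selinger DP over subsets of {A,B}:
  {B}: scan cost=50, card=50
  {A}: scan cost=300, card=300
  {AB}: card=7500; try (B,hash)→1200, (A,merge)→3400, (B,merge)→3650, (A,hash)→5500, (B,nl_idx)→9600, (A,nl)→15050 …(+1); best=1200 via (B,hash)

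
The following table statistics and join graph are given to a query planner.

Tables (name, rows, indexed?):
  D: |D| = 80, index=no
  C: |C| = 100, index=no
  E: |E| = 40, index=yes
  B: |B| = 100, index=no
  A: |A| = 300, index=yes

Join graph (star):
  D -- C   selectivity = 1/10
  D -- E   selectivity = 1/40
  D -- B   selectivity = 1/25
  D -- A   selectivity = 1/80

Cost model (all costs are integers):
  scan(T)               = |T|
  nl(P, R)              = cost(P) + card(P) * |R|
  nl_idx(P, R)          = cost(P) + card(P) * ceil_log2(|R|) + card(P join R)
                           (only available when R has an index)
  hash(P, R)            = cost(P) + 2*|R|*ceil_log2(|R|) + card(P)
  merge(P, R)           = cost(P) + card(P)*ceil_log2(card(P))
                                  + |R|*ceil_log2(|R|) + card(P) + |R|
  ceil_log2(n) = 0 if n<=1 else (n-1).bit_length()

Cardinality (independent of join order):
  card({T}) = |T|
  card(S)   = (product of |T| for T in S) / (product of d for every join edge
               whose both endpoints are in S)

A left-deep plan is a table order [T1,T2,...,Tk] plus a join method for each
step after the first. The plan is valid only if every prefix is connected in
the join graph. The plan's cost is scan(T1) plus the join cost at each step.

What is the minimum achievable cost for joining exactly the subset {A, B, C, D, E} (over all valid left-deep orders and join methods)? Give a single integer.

Selinger DP over subsets of {A,B,C,D,E}:
  {D}: scan cost=80, card=80
  {C}: scan cost=100, card=100
  {E}: scan cost=40, card=40
  {B}: scan cost=100, card=100
  {A}: scan cost=300, card=300
  {CD}: card=800; try (D,hash)→1320, (C,merge)→1520, (D,merge)→1540, (C,hash)→1560, (C,nl)→8080, (D,nl)→8100; best=1320 via (D,hash)
  {DE}: card=80; try (E,hash)→640, (E,nl_idx)→640, (D,merge)→960, (E,merge)→1000, (D,hash)→1200, (D,nl)→3240 …(+1); best=640 via (E,hash)
  {BD}: card=320; try (D,hash)→1320, (B,merge)→1520, (D,merge)→1540, (B,hash)→1560, (B,nl)→8080, (D,nl)→8100; best=1320 via (D,hash)
  {AD}: card=300; try (A,nl_idx)→1100, (D,hash)→1720, (A,merge)→3720, (D,merge)→3940, (A,hash)→5560, (A,nl)→24080 …(+1); best=1100 via (A,nl_idx)
  {CDE}: card=800; try (C,merge)→2080, (C,hash)→2120, (E,hash)→2600, (E,nl_idx)→6920, (C,nl)→8640, (E,merge)→10400 …(+1); best=2080 via (C,merge)
  {BCD}: card=3200; try (C,hash)→3040, (B,hash)→3520, (C,merge)→5320, (B,merge)→10920, (C,nl)→33320, (B,nl)→81320; best=3040 via (C,hash)
  {ACD}: card=3000; try (C,hash)→2800, (C,merge)→4900, (A,hash)→7520, (A,nl_idx)→11520, (A,merge)→13120, (C,nl)→31100 …(+1); best=2800 via (C,hash)
  {BDE}: card=320; try (B,merge)→2080, (E,hash)→2120, (B,hash)→2120, (E,nl_idx)→3560, (E,merge)→4800, (B,nl)→8640 …(+1); best=2080 via (B,merge)
  {ADE}: card=300; try (A,nl_idx)→1660, (E,hash)→1880, (E,nl_idx)→3200, (A,merge)→4280, (E,merge)→4380, (A,hash)→6120 …(+2); best=1660 via (A,nl_idx)
  {ABD}: card=1200; try (B,hash)→2800, (B,merge)→4900, (A,nl_idx)→5400, (A,hash)→7040, (A,merge)→7520, (B,nl)→31100 …(+1); best=2800 via (B,hash)
  {BCDE}: card=3200; try (C,hash)→3800, (B,hash)→4280, (C,merge)→6080, (E,hash)→6720, (B,merge)→11680, (E,nl_idx)→25440 …(+4); best=3800 via (C,hash)
  {ACDE}: card=3000; try (C,hash)→3360, (C,merge)→5460, (E,hash)→6280, (A,hash)→8280, (A,nl_idx)→12280, (A,merge)→13880 …(+5); best=3360 via (C,hash)
  {ABCD}: card=12000; try (C,hash)→5400, (B,hash)→7200, (A,hash)→11640, (C,merge)→18000, (B,merge)→42600, (A,nl_idx)→43840 …(+4); best=5400 via (C,hash)
  {ABDE}: card=1200; try (B,hash)→3360, (E,hash)→4480, (B,merge)→5460, (A,nl_idx)→6160, (A,hash)→7800, (A,merge)→8280 …(+5); best=3360 via (B,hash)
  {ABCDE}: card=12000; try (C,hash)→5960, (B,hash)→7760, (A,hash)→12400, (E,hash)→17880, (C,merge)→18560, (B,merge)→43160 …(+8); best=5960 via (C,hash)

5960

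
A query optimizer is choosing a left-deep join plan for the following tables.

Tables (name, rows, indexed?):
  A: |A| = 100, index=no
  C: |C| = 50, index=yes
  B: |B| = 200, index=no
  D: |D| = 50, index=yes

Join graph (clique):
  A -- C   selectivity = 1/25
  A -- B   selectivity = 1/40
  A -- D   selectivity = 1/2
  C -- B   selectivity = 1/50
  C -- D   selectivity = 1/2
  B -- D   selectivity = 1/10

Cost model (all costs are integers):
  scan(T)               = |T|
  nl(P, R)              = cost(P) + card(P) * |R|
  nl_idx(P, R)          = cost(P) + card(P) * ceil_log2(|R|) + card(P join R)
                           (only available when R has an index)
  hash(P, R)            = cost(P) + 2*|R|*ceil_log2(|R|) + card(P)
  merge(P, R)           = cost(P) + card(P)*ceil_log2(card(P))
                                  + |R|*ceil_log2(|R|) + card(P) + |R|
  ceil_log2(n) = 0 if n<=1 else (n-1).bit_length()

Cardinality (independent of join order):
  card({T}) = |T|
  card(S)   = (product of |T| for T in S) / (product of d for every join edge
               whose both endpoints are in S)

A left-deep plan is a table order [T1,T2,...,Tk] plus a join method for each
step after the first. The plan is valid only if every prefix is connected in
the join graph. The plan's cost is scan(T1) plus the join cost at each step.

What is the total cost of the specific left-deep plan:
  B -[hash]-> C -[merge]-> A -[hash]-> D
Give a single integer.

4220

step 1: scan B: cost=200, card=200
step 2: join C via hash
    card(P join C) = 200*50/(50) = 200
    cost = 200 + 2*50*6 + 200 = 1000
step 3: join A via merge
    card(P join A) = 200*100/(25*40) = 20
    cost = 1000 + 200*8 + 100*7 + 200 + 100 = 3600
step 4: join D via hash
    card(P join D) = 20*50/(2*2*10) = 25
    cost = 3600 + 2*50*6 + 20 = 4220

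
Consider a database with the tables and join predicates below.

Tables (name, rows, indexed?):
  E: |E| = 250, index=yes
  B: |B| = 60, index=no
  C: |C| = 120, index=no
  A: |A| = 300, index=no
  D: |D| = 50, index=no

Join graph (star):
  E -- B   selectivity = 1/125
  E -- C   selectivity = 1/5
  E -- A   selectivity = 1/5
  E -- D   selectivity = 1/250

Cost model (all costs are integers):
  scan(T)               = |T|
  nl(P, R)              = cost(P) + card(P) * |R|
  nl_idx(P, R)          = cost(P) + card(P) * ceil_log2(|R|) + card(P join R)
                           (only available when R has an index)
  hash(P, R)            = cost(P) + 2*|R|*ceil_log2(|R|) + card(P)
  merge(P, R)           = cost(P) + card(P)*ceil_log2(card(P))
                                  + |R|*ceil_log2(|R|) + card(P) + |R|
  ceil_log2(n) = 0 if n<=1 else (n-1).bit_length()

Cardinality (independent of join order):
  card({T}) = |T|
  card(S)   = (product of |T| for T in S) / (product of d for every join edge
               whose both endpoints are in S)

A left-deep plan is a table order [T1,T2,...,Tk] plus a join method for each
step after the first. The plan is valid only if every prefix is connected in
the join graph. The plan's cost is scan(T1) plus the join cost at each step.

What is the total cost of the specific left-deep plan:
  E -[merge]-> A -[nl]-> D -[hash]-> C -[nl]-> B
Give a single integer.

5080180

step 1: scan E: cost=250, card=250
step 2: join A via merge
    card(P join A) = 250*300/(5) = 15000
    cost = 250 + 250*8 + 300*9 + 250 + 300 = 5500
step 3: join D via nl
    card(P join D) = 15000*50/(250) = 3000
    cost = 5500 + 15000*50 = 755500
step 4: join C via hash
    card(P join C) = 3000*120/(5) = 72000
    cost = 755500 + 2*120*7 + 3000 = 760180
step 5: join B via nl
    card(P join B) = 72000*60/(125) = 34560
    cost = 760180 + 72000*60 = 5080180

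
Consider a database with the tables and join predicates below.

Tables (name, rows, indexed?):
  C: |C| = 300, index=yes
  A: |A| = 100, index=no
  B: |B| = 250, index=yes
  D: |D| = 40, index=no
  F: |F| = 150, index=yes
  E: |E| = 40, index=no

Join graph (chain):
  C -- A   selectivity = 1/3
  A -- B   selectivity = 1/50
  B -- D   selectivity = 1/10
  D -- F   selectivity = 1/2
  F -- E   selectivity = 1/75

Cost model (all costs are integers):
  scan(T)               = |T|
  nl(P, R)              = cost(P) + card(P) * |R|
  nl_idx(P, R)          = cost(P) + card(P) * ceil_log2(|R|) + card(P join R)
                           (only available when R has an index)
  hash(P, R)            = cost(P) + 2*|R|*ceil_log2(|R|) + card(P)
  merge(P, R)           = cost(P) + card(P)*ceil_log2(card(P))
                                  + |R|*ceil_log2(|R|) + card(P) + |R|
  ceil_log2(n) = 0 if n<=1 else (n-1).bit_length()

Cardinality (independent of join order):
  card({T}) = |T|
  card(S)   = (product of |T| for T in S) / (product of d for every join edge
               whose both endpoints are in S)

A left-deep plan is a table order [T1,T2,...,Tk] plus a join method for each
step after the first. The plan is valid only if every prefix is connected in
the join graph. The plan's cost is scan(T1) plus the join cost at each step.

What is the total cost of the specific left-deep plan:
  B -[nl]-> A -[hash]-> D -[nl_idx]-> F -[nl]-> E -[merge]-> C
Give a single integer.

7635230

step 1: scan B: cost=250, card=250
step 2: join A via nl
    card(P join A) = 250*100/(50) = 500
    cost = 250 + 250*100 = 25250
step 3: join D via hash
    card(P join D) = 500*40/(10) = 2000
    cost = 25250 + 2*40*6 + 500 = 26230
step 4: join F via nl_idx
    card(P join F) = 2000*150/(2) = 150000
    cost = 26230 + 2000*8 + 150000 = 192230
step 5: join E via nl
    card(P join E) = 150000*40/(75) = 80000
    cost = 192230 + 150000*40 = 6192230
step 6: join C via merge
    card(P join C) = 80000*300/(3) = 8000000
    cost = 6192230 + 80000*17 + 300*9 + 80000 + 300 = 7635230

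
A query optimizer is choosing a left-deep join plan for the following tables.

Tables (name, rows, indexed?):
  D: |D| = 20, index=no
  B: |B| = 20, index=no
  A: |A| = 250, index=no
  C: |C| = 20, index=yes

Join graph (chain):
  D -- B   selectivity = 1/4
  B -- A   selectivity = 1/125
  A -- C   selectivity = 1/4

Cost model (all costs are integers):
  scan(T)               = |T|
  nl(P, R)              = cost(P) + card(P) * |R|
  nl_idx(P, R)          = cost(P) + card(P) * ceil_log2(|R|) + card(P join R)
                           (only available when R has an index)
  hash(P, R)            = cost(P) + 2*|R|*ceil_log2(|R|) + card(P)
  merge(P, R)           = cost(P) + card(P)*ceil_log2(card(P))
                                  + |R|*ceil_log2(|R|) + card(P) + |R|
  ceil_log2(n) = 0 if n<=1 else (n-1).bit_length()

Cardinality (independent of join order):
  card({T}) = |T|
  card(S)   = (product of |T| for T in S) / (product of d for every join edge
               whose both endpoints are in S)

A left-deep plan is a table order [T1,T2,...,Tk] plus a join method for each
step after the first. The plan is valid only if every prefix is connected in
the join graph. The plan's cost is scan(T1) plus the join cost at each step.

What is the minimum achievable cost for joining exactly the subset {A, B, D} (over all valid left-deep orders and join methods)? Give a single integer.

940

Selinger DP over subsets of {A,B,D}:
  {D}: scan cost=20, card=20
  {B}: scan cost=20, card=20
  {A}: scan cost=250, card=250
  {BD}: card=100; try (D,hash)→240, (B,hash)→240, (D,merge)→260, (B,merge)→260, (D,nl)→420, (B,nl)→420; best=240 via (D,hash)
  {AB}: card=40; try (B,hash)→700, (A,merge)→2390, (B,merge)→2620, (A,hash)→4040, (A,nl)→5020, (B,nl)→5250; best=700 via (B,hash)
  {ABD}: card=200; try (D,hash)→940, (D,merge)→1100, (D,nl)→1500, (A,merge)→3290, (A,hash)→4340, (A,nl)→25240; best=940 via (D,hash)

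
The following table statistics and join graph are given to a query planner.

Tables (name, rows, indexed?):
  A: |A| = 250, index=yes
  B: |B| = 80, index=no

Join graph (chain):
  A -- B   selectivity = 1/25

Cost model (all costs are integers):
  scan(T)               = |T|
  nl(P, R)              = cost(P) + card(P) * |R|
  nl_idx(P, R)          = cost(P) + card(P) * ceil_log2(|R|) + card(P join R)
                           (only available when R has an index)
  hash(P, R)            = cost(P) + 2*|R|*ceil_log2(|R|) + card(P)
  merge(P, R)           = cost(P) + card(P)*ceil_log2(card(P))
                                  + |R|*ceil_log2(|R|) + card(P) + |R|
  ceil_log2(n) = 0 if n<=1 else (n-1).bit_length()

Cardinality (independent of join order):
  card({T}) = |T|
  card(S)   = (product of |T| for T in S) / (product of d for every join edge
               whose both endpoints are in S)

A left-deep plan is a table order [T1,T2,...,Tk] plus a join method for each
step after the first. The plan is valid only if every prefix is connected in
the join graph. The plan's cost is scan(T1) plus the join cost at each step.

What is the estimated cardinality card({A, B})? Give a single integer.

800

Tables in S: A(250), B(80)
Edges inside S: A-B(d=25)
numerator = 250 * 80 = 20000
denominator = 25 = 25
card(S) = 20000 / 25 = 800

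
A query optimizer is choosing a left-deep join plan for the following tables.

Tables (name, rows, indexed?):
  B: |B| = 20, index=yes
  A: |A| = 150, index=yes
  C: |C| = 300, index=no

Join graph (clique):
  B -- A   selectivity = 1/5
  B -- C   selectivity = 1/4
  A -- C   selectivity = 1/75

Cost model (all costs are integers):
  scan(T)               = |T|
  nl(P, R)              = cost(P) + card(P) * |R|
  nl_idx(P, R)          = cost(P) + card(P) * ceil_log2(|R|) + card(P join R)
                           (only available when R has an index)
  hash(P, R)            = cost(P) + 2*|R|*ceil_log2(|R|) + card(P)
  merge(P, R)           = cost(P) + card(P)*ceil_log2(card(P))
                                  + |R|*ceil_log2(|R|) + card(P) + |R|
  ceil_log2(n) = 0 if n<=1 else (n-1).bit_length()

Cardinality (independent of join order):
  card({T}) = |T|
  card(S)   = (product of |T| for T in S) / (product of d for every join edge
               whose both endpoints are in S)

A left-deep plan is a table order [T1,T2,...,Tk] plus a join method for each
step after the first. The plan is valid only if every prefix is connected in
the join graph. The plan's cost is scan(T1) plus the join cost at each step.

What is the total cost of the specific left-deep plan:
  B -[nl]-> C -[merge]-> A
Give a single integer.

25370

step 1: scan B: cost=20, card=20
step 2: join C via nl
    card(P join C) = 20*300/(4) = 1500
    cost = 20 + 20*300 = 6020
step 3: join A via merge
    card(P join A) = 1500*150/(5*75) = 600
    cost = 6020 + 1500*11 + 150*8 + 1500 + 150 = 25370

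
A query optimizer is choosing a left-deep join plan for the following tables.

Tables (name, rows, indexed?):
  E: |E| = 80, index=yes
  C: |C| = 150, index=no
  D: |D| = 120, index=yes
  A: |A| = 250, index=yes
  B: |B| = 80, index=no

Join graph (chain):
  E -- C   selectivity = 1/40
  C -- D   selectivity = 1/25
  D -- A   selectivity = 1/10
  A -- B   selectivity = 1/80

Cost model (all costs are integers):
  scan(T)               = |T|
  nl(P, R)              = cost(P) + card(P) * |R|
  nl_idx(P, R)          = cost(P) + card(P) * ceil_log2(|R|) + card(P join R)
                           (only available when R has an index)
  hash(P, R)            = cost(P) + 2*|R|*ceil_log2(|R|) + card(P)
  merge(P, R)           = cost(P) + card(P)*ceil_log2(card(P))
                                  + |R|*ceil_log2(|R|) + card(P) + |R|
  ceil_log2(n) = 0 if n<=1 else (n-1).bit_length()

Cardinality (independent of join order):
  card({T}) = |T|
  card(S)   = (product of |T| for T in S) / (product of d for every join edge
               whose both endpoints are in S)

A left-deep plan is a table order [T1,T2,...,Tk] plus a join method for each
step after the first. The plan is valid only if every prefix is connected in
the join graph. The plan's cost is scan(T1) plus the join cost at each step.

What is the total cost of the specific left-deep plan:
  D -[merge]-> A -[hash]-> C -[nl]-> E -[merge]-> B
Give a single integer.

step 1: scan D: cost=120, card=120
step 2: join A via merge
    card(P join A) = 120*250/(10) = 3000
    cost = 120 + 120*7 + 250*8 + 120 + 250 = 3330
step 3: join C via hash
    card(P join C) = 3000*150/(25) = 18000
    cost = 3330 + 2*150*8 + 3000 = 8730
step 4: join E via nl
    card(P join E) = 18000*80/(40) = 36000
    cost = 8730 + 18000*80 = 1448730
step 5: join B via merge
    card(P join B) = 36000*80/(80) = 36000
    cost = 1448730 + 36000*16 + 80*7 + 36000 + 80 = 2061370

2061370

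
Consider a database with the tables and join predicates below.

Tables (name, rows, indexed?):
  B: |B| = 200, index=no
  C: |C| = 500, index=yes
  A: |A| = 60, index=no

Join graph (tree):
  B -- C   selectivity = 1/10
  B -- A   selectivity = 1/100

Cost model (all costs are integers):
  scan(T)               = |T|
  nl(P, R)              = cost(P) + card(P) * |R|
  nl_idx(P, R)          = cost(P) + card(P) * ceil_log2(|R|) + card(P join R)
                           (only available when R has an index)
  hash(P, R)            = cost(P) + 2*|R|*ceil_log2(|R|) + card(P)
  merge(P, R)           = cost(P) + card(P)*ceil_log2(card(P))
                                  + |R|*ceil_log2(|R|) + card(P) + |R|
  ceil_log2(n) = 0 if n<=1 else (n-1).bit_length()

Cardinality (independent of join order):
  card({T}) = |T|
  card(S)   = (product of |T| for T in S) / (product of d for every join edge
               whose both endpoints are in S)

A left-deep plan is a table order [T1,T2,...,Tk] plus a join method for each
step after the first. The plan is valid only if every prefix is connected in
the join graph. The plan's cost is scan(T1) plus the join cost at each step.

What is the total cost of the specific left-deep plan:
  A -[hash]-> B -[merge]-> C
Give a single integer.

9280

step 1: scan A: cost=60, card=60
step 2: join B via hash
    card(P join B) = 60*200/(100) = 120
    cost = 60 + 2*200*8 + 60 = 3320
step 3: join C via merge
    card(P join C) = 120*500/(10) = 6000
    cost = 3320 + 120*7 + 500*9 + 120 + 500 = 9280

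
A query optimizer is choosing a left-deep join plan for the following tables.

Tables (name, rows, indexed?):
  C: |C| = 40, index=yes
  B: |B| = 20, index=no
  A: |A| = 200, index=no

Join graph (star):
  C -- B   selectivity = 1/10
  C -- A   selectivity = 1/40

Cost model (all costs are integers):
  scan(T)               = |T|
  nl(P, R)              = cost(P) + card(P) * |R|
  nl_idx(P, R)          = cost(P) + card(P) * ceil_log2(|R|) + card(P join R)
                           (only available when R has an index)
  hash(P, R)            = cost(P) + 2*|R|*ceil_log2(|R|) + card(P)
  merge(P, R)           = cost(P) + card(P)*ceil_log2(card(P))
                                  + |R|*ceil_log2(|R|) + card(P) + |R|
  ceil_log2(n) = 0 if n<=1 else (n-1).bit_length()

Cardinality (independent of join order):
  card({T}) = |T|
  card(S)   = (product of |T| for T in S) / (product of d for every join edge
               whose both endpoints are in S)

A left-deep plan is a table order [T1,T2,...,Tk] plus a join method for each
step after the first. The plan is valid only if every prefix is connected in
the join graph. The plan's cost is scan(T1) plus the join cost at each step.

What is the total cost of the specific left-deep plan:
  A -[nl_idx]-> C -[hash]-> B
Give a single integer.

2000

step 1: scan A: cost=200, card=200
step 2: join C via nl_idx
    card(P join C) = 200*40/(40) = 200
    cost = 200 + 200*6 + 200 = 1600
step 3: join B via hash
    card(P join B) = 200*20/(10) = 400
    cost = 1600 + 2*20*5 + 200 = 2000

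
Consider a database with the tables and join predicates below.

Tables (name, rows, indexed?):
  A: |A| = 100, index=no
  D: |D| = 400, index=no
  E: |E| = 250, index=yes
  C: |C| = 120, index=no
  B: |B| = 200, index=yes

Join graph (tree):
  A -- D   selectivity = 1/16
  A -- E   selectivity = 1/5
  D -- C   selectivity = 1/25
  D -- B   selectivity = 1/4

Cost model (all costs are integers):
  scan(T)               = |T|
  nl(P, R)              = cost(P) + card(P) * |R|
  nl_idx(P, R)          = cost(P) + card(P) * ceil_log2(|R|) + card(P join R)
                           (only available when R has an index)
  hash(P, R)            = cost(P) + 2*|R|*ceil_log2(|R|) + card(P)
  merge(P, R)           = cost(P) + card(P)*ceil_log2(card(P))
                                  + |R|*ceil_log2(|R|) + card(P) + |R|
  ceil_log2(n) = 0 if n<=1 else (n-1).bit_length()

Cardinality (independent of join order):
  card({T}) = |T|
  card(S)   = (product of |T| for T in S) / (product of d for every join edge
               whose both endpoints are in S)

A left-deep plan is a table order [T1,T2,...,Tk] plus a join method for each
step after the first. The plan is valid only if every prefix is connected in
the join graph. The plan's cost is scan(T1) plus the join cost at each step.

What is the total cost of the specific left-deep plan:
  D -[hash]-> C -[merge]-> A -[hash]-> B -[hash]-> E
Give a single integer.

645520

step 1: scan D: cost=400, card=400
step 2: join C via hash
    card(P join C) = 400*120/(25) = 1920
    cost = 400 + 2*120*7 + 400 = 2480
step 3: join A via merge
    card(P join A) = 1920*100/(16) = 12000
    cost = 2480 + 1920*11 + 100*7 + 1920 + 100 = 26320
step 4: join B via hash
    card(P join B) = 12000*200/(4) = 600000
    cost = 26320 + 2*200*8 + 12000 = 41520
step 5: join E via hash
    card(P join E) = 600000*250/(5) = 30000000
    cost = 41520 + 2*250*8 + 600000 = 645520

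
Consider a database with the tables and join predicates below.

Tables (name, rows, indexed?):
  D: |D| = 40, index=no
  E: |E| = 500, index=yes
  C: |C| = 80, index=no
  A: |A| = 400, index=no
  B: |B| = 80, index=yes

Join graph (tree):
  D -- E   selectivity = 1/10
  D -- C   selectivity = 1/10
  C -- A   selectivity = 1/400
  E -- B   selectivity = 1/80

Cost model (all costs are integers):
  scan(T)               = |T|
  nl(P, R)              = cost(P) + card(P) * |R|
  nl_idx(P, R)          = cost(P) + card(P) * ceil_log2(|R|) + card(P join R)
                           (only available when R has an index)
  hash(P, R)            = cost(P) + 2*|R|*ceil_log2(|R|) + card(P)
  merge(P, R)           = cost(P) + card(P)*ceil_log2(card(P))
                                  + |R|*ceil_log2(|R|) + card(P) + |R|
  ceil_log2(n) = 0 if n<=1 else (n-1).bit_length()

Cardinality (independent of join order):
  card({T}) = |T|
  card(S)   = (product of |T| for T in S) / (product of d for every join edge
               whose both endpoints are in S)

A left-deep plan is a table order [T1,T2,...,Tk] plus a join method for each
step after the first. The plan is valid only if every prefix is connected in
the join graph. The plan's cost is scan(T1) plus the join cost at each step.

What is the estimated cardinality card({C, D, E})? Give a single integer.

16000

Tables in S: C(80), D(40), E(500)
Edges inside S: D-E(d=10), D-C(d=10)
numerator = 80 * 40 * 500 = 1600000
denominator = 10 * 10 = 100
card(S) = 1600000 / 100 = 16000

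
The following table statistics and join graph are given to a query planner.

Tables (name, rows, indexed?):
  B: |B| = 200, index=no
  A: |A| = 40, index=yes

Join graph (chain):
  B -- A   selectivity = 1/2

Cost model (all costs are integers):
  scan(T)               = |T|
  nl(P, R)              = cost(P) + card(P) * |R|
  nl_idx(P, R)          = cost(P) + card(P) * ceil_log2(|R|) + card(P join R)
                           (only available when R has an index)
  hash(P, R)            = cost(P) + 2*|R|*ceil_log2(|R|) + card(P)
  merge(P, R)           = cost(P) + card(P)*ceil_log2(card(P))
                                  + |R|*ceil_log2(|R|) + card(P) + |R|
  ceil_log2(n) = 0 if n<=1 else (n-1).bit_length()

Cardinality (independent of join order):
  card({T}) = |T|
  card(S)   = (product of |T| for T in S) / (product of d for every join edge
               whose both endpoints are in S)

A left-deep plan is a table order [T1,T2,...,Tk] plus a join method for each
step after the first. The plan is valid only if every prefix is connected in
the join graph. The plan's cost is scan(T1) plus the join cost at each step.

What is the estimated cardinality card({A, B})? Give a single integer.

4000

Tables in S: A(40), B(200)
Edges inside S: B-A(d=2)
numerator = 40 * 200 = 8000
denominator = 2 = 2
card(S) = 8000 / 2 = 4000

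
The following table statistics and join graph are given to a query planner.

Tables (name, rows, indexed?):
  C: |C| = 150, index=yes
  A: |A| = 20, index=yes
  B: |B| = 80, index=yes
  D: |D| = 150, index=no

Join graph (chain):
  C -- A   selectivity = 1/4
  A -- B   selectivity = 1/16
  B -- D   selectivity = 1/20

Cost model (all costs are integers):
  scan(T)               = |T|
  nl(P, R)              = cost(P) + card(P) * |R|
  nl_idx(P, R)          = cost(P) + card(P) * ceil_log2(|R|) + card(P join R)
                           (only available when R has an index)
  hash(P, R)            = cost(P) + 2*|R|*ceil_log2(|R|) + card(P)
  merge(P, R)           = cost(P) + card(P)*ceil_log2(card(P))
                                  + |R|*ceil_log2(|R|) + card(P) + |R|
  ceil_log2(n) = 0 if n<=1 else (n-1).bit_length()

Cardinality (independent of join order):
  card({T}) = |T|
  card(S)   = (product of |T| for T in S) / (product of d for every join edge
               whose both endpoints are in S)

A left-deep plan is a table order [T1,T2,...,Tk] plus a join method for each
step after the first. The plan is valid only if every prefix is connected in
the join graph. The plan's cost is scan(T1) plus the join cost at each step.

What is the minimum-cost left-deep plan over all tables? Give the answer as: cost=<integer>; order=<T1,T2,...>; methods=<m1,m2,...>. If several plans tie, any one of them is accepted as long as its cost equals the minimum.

Selinger DP (subsets sized 1..n):
  {C}: scan cost=150, card=150
  {A}: scan cost=20, card=20
  {B}: scan cost=80, card=80
  {D}: scan cost=150, card=150
  {AC}: card=750; try (A,hash)→500, (C,nl_idx)→930, (C,merge)→1490, (A,merge)→1620, (A,nl_idx)→1650, (C,hash)→2440 …(+2); best=500 via (A,hash)
  {AB}: card=100; try (B,nl_idx)→260, (A,hash)→360, (A,nl_idx)→580, (B,merge)→780, (A,merge)→840, (B,hash)→1160 …(+2); best=260 via (B,nl_idx)
  {BD}: card=600; try (B,hash)→1420, (B,nl_idx)→1800, (D,merge)→2070, (B,merge)→2140, (D,hash)→2560, (D,nl)→12080 …(+1); best=1420 via (B,hash)
  {ABC}: card=3750; try (B,hash)→2370, (C,merge)→2410, (C,hash)→2760, (C,nl_idx)→4810, (B,merge)→9390, (B,nl_idx)→9500 …(+2); best=2370 via (B,hash)
  {ABD}: card=750; try (A,hash)→2220, (D,merge)→2410, (D,hash)→2760, (A,nl_idx)→5170, (A,merge)→8140, (A,nl)→13420 …(+1); best=2220 via (A,hash)
  {ABCD}: card=28125; try (C,hash)→5370, (D,hash)→8520, (C,merge)→11820, (C,nl_idx)→36345, (D,merge)→52470, (C,nl)→114720 …(+1); best=5370 via (C,hash)

cost=5370; order=D,B,A,C; methods=hash,hash,hash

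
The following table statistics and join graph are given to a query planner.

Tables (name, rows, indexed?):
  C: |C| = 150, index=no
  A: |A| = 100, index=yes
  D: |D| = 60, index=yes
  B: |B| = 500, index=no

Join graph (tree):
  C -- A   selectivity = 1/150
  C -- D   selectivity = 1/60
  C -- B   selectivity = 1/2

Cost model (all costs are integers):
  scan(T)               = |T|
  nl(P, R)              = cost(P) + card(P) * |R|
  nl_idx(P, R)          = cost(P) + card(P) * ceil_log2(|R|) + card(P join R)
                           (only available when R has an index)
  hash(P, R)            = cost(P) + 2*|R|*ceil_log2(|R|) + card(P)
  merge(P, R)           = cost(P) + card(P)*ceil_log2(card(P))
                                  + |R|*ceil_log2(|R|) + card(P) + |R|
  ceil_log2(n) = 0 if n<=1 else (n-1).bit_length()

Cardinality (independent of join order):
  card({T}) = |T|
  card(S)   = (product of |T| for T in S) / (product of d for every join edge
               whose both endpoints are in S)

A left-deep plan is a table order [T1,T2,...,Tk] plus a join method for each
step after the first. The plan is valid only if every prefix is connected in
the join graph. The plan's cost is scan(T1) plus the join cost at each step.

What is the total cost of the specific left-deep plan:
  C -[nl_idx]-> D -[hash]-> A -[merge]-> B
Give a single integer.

step 1: scan C: cost=150, card=150
step 2: join D via nl_idx
    card(P join D) = 150*60/(60) = 150
    cost = 150 + 150*6 + 150 = 1200
step 3: join A via hash
    card(P join A) = 150*100/(150) = 100
    cost = 1200 + 2*100*7 + 150 = 2750
step 4: join B via merge
    card(P join B) = 100*500/(2) = 25000
    cost = 2750 + 100*7 + 500*9 + 100 + 500 = 8550

8550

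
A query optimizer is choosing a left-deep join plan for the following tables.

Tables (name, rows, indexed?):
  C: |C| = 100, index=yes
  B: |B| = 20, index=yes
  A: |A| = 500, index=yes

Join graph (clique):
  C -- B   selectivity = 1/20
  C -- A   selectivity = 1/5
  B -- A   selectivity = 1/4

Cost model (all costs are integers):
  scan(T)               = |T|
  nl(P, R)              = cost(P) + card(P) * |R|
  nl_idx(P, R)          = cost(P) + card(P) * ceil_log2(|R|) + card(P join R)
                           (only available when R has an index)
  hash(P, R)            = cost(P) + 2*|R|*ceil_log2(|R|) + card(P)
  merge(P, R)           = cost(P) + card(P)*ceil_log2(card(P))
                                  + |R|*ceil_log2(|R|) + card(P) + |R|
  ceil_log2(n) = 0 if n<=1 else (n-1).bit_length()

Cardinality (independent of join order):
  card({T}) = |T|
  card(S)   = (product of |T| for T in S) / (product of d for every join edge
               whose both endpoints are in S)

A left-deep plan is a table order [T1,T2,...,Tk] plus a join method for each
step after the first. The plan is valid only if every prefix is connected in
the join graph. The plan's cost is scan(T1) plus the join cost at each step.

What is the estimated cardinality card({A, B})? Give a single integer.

2500

Tables in S: A(500), B(20)
Edges inside S: B-A(d=4)
numerator = 500 * 20 = 10000
denominator = 4 = 4
card(S) = 10000 / 4 = 2500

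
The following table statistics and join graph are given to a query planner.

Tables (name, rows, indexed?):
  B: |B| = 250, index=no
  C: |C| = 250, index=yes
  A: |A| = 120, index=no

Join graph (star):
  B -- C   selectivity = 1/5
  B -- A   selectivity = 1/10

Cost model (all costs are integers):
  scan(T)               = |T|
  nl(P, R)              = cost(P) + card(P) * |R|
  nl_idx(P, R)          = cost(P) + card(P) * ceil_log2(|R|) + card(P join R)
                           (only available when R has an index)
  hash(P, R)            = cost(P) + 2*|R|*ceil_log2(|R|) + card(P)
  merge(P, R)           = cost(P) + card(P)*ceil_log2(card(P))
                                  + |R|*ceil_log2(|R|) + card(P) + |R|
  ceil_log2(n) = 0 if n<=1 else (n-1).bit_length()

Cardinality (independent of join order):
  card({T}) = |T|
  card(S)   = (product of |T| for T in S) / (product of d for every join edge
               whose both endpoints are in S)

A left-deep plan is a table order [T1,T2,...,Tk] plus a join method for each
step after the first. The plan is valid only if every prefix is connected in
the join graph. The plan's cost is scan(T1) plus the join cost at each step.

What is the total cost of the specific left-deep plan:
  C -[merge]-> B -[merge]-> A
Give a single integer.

193210

step 1: scan C: cost=250, card=250
step 2: join B via merge
    card(P join B) = 250*250/(5) = 12500
    cost = 250 + 250*8 + 250*8 + 250 + 250 = 4750
step 3: join A via merge
    card(P join A) = 12500*120/(10) = 150000
    cost = 4750 + 12500*14 + 120*7 + 12500 + 120 = 193210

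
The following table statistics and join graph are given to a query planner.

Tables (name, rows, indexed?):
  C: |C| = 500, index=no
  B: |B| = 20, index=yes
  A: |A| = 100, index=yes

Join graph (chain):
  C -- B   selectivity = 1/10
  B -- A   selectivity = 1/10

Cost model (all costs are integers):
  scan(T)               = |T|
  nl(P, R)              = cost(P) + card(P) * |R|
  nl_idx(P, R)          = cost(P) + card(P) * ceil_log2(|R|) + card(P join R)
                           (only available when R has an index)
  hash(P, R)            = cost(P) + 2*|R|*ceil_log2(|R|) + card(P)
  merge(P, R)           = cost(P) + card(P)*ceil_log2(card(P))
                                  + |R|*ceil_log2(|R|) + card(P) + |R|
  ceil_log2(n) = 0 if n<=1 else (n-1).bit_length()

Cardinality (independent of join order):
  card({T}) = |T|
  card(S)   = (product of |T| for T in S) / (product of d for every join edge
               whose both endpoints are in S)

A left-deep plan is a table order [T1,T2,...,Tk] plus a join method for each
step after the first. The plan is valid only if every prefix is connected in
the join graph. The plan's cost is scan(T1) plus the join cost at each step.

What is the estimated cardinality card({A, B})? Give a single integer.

200

Tables in S: A(100), B(20)
Edges inside S: B-A(d=10)
numerator = 100 * 20 = 2000
denominator = 10 = 10
card(S) = 2000 / 10 = 200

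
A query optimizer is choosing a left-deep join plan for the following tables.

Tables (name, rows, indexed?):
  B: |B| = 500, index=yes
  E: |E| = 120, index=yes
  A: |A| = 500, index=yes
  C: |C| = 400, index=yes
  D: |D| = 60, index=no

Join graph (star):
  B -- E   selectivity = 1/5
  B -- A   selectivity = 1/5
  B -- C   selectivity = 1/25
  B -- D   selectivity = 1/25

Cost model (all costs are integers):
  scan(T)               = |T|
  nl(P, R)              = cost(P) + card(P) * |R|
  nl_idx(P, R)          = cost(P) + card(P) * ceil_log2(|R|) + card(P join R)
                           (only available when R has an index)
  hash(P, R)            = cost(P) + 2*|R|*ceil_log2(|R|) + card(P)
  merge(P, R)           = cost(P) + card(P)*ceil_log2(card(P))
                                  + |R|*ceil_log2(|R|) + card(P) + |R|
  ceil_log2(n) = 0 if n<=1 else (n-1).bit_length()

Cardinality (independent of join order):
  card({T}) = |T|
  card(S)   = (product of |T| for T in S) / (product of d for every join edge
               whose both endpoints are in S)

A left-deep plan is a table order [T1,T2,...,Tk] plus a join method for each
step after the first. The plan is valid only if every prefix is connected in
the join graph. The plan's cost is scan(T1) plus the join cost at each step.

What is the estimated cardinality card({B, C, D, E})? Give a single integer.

460800

Tables in S: B(500), C(400), D(60), E(120)
Edges inside S: B-E(d=5), B-C(d=25), B-D(d=25)
numerator = 500 * 400 * 60 * 120 = 1440000000
denominator = 5 * 25 * 25 = 3125
card(S) = 1440000000 / 3125 = 460800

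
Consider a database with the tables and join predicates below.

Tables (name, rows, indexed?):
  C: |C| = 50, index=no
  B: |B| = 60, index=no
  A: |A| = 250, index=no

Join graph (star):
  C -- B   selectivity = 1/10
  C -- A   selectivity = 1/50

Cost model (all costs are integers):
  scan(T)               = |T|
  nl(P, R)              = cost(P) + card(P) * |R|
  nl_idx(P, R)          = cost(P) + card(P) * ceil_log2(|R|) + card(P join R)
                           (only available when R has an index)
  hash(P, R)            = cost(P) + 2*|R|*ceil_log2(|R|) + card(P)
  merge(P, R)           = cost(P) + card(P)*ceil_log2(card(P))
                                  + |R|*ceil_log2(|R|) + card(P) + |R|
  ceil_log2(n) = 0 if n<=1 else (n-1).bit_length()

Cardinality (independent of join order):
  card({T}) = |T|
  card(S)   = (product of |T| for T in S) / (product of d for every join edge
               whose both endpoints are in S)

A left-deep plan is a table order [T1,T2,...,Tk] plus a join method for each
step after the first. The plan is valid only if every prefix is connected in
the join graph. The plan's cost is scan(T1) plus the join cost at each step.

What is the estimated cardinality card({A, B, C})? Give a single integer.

1500

Tables in S: A(250), B(60), C(50)
Edges inside S: C-B(d=10), C-A(d=50)
numerator = 250 * 60 * 50 = 750000
denominator = 10 * 50 = 500
card(S) = 750000 / 500 = 1500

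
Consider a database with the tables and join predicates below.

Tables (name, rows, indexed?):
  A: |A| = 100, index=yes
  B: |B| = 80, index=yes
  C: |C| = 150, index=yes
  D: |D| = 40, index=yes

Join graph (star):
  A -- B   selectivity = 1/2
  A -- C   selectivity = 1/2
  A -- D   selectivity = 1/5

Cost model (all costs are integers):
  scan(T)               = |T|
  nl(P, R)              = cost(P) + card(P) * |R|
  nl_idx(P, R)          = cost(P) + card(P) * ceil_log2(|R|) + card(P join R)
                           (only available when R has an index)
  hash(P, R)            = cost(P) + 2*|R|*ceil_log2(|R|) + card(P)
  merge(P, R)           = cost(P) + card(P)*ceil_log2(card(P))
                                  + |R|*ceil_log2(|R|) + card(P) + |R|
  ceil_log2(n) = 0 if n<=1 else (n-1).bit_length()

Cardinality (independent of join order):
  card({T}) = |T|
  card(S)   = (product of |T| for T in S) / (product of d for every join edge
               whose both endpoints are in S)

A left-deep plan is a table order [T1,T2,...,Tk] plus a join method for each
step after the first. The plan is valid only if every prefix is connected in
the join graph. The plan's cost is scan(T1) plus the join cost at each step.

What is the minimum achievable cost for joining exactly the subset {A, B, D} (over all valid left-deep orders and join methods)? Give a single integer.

2600

Selinger DP over subsets of {A,B,D}:
  {A}: scan cost=100, card=100
  {B}: scan cost=80, card=80
  {D}: scan cost=40, card=40
  {AB}: card=4000; try (B,hash)→1320, (A,merge)→1520, (B,merge)→1540, (A,hash)→1560, (A,nl_idx)→4640, (B,nl_idx)→4800 …(+2); best=1320 via (B,hash)
  {AD}: card=800; try (D,hash)→680, (A,merge)→1120, (A,nl_idx)→1120, (D,merge)→1180, (A,hash)→1480, (D,nl_idx)→1500 …(+2); best=680 via (D,hash)
  {ABD}: card=32000; try (B,hash)→2600, (D,hash)→5800, (B,merge)→10120, (B,nl_idx)→38280, (D,merge)→53600, (D,nl_idx)→57320 …(+2); best=2600 via (B,hash)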